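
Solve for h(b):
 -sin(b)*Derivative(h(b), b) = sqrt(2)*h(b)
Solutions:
 h(b) = C1*(cos(b) + 1)^(sqrt(2)/2)/(cos(b) - 1)^(sqrt(2)/2)


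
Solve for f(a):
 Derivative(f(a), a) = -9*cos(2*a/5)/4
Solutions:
 f(a) = C1 - 45*sin(2*a/5)/8


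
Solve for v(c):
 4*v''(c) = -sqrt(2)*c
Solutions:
 v(c) = C1 + C2*c - sqrt(2)*c^3/24


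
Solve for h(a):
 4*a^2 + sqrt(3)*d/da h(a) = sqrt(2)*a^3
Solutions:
 h(a) = C1 + sqrt(6)*a^4/12 - 4*sqrt(3)*a^3/9


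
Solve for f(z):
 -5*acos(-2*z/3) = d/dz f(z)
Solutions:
 f(z) = C1 - 5*z*acos(-2*z/3) - 5*sqrt(9 - 4*z^2)/2


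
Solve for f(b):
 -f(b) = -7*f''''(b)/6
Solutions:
 f(b) = C1*exp(-6^(1/4)*7^(3/4)*b/7) + C2*exp(6^(1/4)*7^(3/4)*b/7) + C3*sin(6^(1/4)*7^(3/4)*b/7) + C4*cos(6^(1/4)*7^(3/4)*b/7)


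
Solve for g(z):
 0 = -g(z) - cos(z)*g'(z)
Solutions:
 g(z) = C1*sqrt(sin(z) - 1)/sqrt(sin(z) + 1)


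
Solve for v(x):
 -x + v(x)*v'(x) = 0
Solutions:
 v(x) = -sqrt(C1 + x^2)
 v(x) = sqrt(C1 + x^2)


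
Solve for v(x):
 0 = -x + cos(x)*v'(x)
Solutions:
 v(x) = C1 + Integral(x/cos(x), x)


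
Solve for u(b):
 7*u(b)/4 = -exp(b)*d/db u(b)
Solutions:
 u(b) = C1*exp(7*exp(-b)/4)


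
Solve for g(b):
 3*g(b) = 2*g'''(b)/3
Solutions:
 g(b) = C3*exp(6^(2/3)*b/2) + (C1*sin(3*2^(2/3)*3^(1/6)*b/4) + C2*cos(3*2^(2/3)*3^(1/6)*b/4))*exp(-6^(2/3)*b/4)


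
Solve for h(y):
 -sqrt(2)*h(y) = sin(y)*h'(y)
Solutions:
 h(y) = C1*(cos(y) + 1)^(sqrt(2)/2)/(cos(y) - 1)^(sqrt(2)/2)


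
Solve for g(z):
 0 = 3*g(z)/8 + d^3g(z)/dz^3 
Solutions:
 g(z) = C3*exp(-3^(1/3)*z/2) + (C1*sin(3^(5/6)*z/4) + C2*cos(3^(5/6)*z/4))*exp(3^(1/3)*z/4)


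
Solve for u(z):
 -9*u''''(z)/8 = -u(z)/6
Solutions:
 u(z) = C1*exp(-sqrt(2)*3^(1/4)*z/3) + C2*exp(sqrt(2)*3^(1/4)*z/3) + C3*sin(sqrt(2)*3^(1/4)*z/3) + C4*cos(sqrt(2)*3^(1/4)*z/3)


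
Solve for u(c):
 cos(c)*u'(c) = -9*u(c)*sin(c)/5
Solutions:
 u(c) = C1*cos(c)^(9/5)


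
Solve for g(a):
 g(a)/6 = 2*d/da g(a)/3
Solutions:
 g(a) = C1*exp(a/4)


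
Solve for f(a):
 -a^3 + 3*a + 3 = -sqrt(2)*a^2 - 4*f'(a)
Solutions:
 f(a) = C1 + a^4/16 - sqrt(2)*a^3/12 - 3*a^2/8 - 3*a/4


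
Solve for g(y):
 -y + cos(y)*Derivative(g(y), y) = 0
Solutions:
 g(y) = C1 + Integral(y/cos(y), y)


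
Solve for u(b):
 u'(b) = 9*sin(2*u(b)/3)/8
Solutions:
 -9*b/8 + 3*log(cos(2*u(b)/3) - 1)/4 - 3*log(cos(2*u(b)/3) + 1)/4 = C1


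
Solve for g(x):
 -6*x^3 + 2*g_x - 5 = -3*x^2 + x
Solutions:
 g(x) = C1 + 3*x^4/4 - x^3/2 + x^2/4 + 5*x/2


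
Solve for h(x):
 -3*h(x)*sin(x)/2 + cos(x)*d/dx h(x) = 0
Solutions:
 h(x) = C1/cos(x)^(3/2)


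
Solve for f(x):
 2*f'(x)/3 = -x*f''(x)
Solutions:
 f(x) = C1 + C2*x^(1/3)


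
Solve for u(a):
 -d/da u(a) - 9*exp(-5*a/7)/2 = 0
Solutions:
 u(a) = C1 + 63*exp(-5*a/7)/10


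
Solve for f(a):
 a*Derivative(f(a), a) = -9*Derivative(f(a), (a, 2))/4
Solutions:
 f(a) = C1 + C2*erf(sqrt(2)*a/3)


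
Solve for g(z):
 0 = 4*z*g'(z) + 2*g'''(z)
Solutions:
 g(z) = C1 + Integral(C2*airyai(-2^(1/3)*z) + C3*airybi(-2^(1/3)*z), z)


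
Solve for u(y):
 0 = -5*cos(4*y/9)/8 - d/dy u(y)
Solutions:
 u(y) = C1 - 45*sin(4*y/9)/32


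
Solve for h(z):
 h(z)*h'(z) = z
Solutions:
 h(z) = -sqrt(C1 + z^2)
 h(z) = sqrt(C1 + z^2)


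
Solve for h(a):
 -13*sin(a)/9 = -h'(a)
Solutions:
 h(a) = C1 - 13*cos(a)/9


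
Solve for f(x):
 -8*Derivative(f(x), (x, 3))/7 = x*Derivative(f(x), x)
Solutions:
 f(x) = C1 + Integral(C2*airyai(-7^(1/3)*x/2) + C3*airybi(-7^(1/3)*x/2), x)


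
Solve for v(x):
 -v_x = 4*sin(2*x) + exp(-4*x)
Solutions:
 v(x) = C1 + 2*cos(2*x) + exp(-4*x)/4


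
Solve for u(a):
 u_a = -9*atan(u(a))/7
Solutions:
 Integral(1/atan(_y), (_y, u(a))) = C1 - 9*a/7


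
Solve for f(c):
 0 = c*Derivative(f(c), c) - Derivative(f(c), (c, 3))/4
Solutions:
 f(c) = C1 + Integral(C2*airyai(2^(2/3)*c) + C3*airybi(2^(2/3)*c), c)


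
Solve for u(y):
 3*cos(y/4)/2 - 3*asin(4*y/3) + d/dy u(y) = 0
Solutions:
 u(y) = C1 + 3*y*asin(4*y/3) + 3*sqrt(9 - 16*y^2)/4 - 6*sin(y/4)


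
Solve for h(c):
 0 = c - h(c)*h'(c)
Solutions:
 h(c) = -sqrt(C1 + c^2)
 h(c) = sqrt(C1 + c^2)


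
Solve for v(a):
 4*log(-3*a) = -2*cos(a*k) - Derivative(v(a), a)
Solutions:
 v(a) = C1 - 4*a*log(-a) - 4*a*log(3) + 4*a - 2*Piecewise((sin(a*k)/k, Ne(k, 0)), (a, True))


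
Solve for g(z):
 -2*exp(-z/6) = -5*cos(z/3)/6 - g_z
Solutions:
 g(z) = C1 - 5*sin(z/3)/2 - 12*exp(-z/6)


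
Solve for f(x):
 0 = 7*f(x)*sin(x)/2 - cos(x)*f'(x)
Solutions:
 f(x) = C1/cos(x)^(7/2)


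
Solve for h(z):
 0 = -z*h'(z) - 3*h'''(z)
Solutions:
 h(z) = C1 + Integral(C2*airyai(-3^(2/3)*z/3) + C3*airybi(-3^(2/3)*z/3), z)


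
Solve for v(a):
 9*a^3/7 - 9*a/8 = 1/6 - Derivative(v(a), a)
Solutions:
 v(a) = C1 - 9*a^4/28 + 9*a^2/16 + a/6


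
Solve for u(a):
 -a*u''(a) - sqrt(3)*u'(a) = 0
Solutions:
 u(a) = C1 + C2*a^(1 - sqrt(3))


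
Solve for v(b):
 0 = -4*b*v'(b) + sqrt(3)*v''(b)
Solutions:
 v(b) = C1 + C2*erfi(sqrt(2)*3^(3/4)*b/3)


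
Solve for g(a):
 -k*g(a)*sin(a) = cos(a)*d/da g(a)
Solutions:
 g(a) = C1*exp(k*log(cos(a)))


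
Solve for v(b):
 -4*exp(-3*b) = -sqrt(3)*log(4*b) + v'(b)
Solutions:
 v(b) = C1 + sqrt(3)*b*log(b) + sqrt(3)*b*(-1 + 2*log(2)) + 4*exp(-3*b)/3


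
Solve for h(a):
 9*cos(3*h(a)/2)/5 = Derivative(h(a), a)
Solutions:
 -9*a/5 - log(sin(3*h(a)/2) - 1)/3 + log(sin(3*h(a)/2) + 1)/3 = C1


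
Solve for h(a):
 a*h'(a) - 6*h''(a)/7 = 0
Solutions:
 h(a) = C1 + C2*erfi(sqrt(21)*a/6)


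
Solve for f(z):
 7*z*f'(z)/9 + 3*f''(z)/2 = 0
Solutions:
 f(z) = C1 + C2*erf(sqrt(21)*z/9)


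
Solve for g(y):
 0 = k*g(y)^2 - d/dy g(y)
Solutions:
 g(y) = -1/(C1 + k*y)


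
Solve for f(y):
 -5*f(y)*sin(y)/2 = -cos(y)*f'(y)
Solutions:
 f(y) = C1/cos(y)^(5/2)


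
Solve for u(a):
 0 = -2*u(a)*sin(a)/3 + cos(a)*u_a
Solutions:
 u(a) = C1/cos(a)^(2/3)


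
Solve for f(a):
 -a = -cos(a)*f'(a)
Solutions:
 f(a) = C1 + Integral(a/cos(a), a)


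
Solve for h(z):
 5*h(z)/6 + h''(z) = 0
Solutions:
 h(z) = C1*sin(sqrt(30)*z/6) + C2*cos(sqrt(30)*z/6)


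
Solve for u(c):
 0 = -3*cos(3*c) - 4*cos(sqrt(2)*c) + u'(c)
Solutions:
 u(c) = C1 + sin(3*c) + 2*sqrt(2)*sin(sqrt(2)*c)


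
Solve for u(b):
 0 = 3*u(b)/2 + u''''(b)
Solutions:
 u(b) = (C1*sin(6^(1/4)*b/2) + C2*cos(6^(1/4)*b/2))*exp(-6^(1/4)*b/2) + (C3*sin(6^(1/4)*b/2) + C4*cos(6^(1/4)*b/2))*exp(6^(1/4)*b/2)


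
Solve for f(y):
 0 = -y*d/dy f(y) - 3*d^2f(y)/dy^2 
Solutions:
 f(y) = C1 + C2*erf(sqrt(6)*y/6)


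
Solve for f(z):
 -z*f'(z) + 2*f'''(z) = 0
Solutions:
 f(z) = C1 + Integral(C2*airyai(2^(2/3)*z/2) + C3*airybi(2^(2/3)*z/2), z)


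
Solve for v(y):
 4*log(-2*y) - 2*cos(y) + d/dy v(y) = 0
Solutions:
 v(y) = C1 - 4*y*log(-y) - 4*y*log(2) + 4*y + 2*sin(y)


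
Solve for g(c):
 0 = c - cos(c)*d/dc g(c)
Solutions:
 g(c) = C1 + Integral(c/cos(c), c)


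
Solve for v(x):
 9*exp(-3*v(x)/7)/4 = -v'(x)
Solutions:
 v(x) = 7*log(C1 - 27*x/28)/3
 v(x) = 7*log((-294^(1/3) - 3^(5/6)*98^(1/3)*I)*(C1 - 9*x)^(1/3)/28)
 v(x) = 7*log((-294^(1/3) + 3^(5/6)*98^(1/3)*I)*(C1 - 9*x)^(1/3)/28)


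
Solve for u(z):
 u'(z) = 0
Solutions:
 u(z) = C1


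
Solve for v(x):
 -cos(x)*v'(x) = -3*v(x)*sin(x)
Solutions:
 v(x) = C1/cos(x)^3


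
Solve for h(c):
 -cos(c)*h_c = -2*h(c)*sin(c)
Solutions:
 h(c) = C1/cos(c)^2


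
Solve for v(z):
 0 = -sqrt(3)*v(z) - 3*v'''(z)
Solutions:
 v(z) = C3*exp(-3^(5/6)*z/3) + (C1*sin(3^(1/3)*z/2) + C2*cos(3^(1/3)*z/2))*exp(3^(5/6)*z/6)


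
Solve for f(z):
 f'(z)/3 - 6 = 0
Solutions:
 f(z) = C1 + 18*z


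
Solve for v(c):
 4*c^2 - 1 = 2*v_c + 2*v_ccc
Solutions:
 v(c) = C1 + C2*sin(c) + C3*cos(c) + 2*c^3/3 - 9*c/2


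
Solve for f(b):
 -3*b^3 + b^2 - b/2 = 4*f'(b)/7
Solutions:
 f(b) = C1 - 21*b^4/16 + 7*b^3/12 - 7*b^2/16


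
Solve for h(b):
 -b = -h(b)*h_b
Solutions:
 h(b) = -sqrt(C1 + b^2)
 h(b) = sqrt(C1 + b^2)


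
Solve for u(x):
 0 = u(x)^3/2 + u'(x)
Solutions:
 u(x) = -sqrt(-1/(C1 - x))
 u(x) = sqrt(-1/(C1 - x))


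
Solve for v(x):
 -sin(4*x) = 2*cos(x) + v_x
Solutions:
 v(x) = C1 - 2*sin(x) + cos(4*x)/4


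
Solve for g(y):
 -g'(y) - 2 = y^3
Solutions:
 g(y) = C1 - y^4/4 - 2*y


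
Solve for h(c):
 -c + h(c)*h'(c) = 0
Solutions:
 h(c) = -sqrt(C1 + c^2)
 h(c) = sqrt(C1 + c^2)


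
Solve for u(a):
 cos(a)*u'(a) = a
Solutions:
 u(a) = C1 + Integral(a/cos(a), a)


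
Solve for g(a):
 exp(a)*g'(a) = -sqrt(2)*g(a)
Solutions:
 g(a) = C1*exp(sqrt(2)*exp(-a))


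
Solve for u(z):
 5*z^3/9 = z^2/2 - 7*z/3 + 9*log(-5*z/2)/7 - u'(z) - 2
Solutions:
 u(z) = C1 - 5*z^4/36 + z^3/6 - 7*z^2/6 + 9*z*log(-z)/7 + z*(-23 - 9*log(2) + 9*log(5))/7


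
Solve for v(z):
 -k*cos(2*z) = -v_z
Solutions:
 v(z) = C1 + k*sin(2*z)/2


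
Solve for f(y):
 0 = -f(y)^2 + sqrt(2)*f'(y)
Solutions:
 f(y) = -2/(C1 + sqrt(2)*y)


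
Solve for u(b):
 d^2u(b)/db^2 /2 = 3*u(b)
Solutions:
 u(b) = C1*exp(-sqrt(6)*b) + C2*exp(sqrt(6)*b)


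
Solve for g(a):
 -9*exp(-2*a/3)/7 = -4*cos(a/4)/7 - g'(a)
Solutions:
 g(a) = C1 - 16*sin(a/4)/7 - 27*exp(-2*a/3)/14


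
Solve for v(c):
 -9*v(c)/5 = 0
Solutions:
 v(c) = 0


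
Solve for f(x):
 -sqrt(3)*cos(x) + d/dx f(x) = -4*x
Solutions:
 f(x) = C1 - 2*x^2 + sqrt(3)*sin(x)


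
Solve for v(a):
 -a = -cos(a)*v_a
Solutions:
 v(a) = C1 + Integral(a/cos(a), a)


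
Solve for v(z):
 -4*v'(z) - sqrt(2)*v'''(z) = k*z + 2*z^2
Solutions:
 v(z) = C1 + C2*sin(2^(3/4)*z) + C3*cos(2^(3/4)*z) - k*z^2/8 - z^3/6 + sqrt(2)*z/4


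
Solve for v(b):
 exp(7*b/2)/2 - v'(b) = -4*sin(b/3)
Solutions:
 v(b) = C1 + exp(7*b/2)/7 - 12*cos(b/3)


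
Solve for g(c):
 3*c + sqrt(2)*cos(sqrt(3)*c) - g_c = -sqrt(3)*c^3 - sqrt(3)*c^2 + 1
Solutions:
 g(c) = C1 + sqrt(3)*c^4/4 + sqrt(3)*c^3/3 + 3*c^2/2 - c + sqrt(6)*sin(sqrt(3)*c)/3


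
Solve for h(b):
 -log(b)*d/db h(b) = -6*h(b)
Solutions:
 h(b) = C1*exp(6*li(b))


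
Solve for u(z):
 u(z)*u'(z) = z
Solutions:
 u(z) = -sqrt(C1 + z^2)
 u(z) = sqrt(C1 + z^2)


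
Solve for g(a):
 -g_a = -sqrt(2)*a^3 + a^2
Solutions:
 g(a) = C1 + sqrt(2)*a^4/4 - a^3/3


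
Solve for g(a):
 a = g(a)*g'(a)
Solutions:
 g(a) = -sqrt(C1 + a^2)
 g(a) = sqrt(C1 + a^2)


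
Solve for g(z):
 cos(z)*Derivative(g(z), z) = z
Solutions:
 g(z) = C1 + Integral(z/cos(z), z)


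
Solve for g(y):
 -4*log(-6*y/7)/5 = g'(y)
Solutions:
 g(y) = C1 - 4*y*log(-y)/5 + 4*y*(-log(6) + 1 + log(7))/5


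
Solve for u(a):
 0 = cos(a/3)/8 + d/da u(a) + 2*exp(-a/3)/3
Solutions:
 u(a) = C1 - 3*sin(a/3)/8 + 2*exp(-a/3)


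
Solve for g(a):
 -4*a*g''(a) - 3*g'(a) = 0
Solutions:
 g(a) = C1 + C2*a^(1/4)


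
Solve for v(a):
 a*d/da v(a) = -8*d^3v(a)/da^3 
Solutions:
 v(a) = C1 + Integral(C2*airyai(-a/2) + C3*airybi(-a/2), a)


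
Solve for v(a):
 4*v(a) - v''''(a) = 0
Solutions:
 v(a) = C1*exp(-sqrt(2)*a) + C2*exp(sqrt(2)*a) + C3*sin(sqrt(2)*a) + C4*cos(sqrt(2)*a)


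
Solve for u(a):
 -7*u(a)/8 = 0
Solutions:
 u(a) = 0


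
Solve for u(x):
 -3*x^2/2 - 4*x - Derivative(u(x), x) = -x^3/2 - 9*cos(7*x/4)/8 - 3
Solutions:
 u(x) = C1 + x^4/8 - x^3/2 - 2*x^2 + 3*x + 9*sin(7*x/4)/14


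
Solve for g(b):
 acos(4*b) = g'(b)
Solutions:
 g(b) = C1 + b*acos(4*b) - sqrt(1 - 16*b^2)/4


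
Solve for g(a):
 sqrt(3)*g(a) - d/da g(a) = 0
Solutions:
 g(a) = C1*exp(sqrt(3)*a)


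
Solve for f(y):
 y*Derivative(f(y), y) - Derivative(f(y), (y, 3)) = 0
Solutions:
 f(y) = C1 + Integral(C2*airyai(y) + C3*airybi(y), y)


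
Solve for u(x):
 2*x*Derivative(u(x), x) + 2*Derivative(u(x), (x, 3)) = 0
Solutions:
 u(x) = C1 + Integral(C2*airyai(-x) + C3*airybi(-x), x)


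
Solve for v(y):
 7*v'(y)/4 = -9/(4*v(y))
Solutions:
 v(y) = -sqrt(C1 - 126*y)/7
 v(y) = sqrt(C1 - 126*y)/7


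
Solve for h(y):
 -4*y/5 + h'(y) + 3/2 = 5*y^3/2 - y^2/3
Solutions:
 h(y) = C1 + 5*y^4/8 - y^3/9 + 2*y^2/5 - 3*y/2


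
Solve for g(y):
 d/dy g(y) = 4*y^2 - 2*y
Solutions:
 g(y) = C1 + 4*y^3/3 - y^2


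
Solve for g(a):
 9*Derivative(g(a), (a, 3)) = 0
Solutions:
 g(a) = C1 + C2*a + C3*a^2


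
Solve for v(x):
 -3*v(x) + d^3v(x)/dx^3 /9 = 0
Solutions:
 v(x) = C3*exp(3*x) + (C1*sin(3*sqrt(3)*x/2) + C2*cos(3*sqrt(3)*x/2))*exp(-3*x/2)


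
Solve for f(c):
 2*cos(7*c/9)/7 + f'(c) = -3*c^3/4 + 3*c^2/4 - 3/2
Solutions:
 f(c) = C1 - 3*c^4/16 + c^3/4 - 3*c/2 - 18*sin(7*c/9)/49


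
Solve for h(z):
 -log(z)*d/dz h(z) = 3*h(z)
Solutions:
 h(z) = C1*exp(-3*li(z))


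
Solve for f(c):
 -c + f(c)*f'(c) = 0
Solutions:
 f(c) = -sqrt(C1 + c^2)
 f(c) = sqrt(C1 + c^2)


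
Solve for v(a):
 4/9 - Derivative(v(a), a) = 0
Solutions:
 v(a) = C1 + 4*a/9


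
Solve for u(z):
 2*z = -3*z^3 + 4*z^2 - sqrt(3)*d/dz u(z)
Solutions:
 u(z) = C1 - sqrt(3)*z^4/4 + 4*sqrt(3)*z^3/9 - sqrt(3)*z^2/3


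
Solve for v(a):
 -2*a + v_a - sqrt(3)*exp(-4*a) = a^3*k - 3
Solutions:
 v(a) = C1 + a^4*k/4 + a^2 - 3*a - sqrt(3)*exp(-4*a)/4


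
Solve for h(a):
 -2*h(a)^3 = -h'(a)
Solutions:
 h(a) = -sqrt(2)*sqrt(-1/(C1 + 2*a))/2
 h(a) = sqrt(2)*sqrt(-1/(C1 + 2*a))/2


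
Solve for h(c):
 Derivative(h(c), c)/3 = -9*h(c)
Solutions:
 h(c) = C1*exp(-27*c)


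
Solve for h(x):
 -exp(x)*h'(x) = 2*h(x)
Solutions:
 h(x) = C1*exp(2*exp(-x))


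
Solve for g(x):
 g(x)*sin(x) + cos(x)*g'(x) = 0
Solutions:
 g(x) = C1*cos(x)


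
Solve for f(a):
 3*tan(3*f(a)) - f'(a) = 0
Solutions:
 f(a) = -asin(C1*exp(9*a))/3 + pi/3
 f(a) = asin(C1*exp(9*a))/3


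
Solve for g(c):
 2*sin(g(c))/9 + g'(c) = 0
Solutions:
 2*c/9 + log(cos(g(c)) - 1)/2 - log(cos(g(c)) + 1)/2 = C1


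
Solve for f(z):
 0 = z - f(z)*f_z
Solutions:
 f(z) = -sqrt(C1 + z^2)
 f(z) = sqrt(C1 + z^2)


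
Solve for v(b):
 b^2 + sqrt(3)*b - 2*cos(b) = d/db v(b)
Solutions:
 v(b) = C1 + b^3/3 + sqrt(3)*b^2/2 - 2*sin(b)


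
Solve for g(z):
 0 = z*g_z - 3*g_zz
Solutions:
 g(z) = C1 + C2*erfi(sqrt(6)*z/6)


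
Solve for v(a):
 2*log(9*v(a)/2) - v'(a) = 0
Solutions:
 Integral(1/(-log(_y) - 2*log(3) + log(2)), (_y, v(a)))/2 = C1 - a


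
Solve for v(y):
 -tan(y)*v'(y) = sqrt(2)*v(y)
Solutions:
 v(y) = C1/sin(y)^(sqrt(2))


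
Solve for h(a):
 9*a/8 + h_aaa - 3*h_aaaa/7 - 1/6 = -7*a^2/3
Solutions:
 h(a) = C1 + C2*a + C3*a^2 + C4*exp(7*a/3) - 7*a^5/180 - 25*a^4/192 - 197*a^3/1008


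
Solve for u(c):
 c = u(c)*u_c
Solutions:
 u(c) = -sqrt(C1 + c^2)
 u(c) = sqrt(C1 + c^2)


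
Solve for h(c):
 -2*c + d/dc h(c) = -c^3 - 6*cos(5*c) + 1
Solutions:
 h(c) = C1 - c^4/4 + c^2 + c - 6*sin(5*c)/5


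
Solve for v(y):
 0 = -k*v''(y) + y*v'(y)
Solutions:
 v(y) = C1 + C2*erf(sqrt(2)*y*sqrt(-1/k)/2)/sqrt(-1/k)


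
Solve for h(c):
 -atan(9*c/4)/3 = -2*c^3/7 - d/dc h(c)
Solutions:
 h(c) = C1 - c^4/14 + c*atan(9*c/4)/3 - 2*log(81*c^2 + 16)/27


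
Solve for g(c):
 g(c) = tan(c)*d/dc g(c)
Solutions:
 g(c) = C1*sin(c)


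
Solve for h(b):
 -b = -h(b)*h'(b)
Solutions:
 h(b) = -sqrt(C1 + b^2)
 h(b) = sqrt(C1 + b^2)


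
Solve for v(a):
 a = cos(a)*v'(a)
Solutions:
 v(a) = C1 + Integral(a/cos(a), a)


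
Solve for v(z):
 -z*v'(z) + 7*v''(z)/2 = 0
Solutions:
 v(z) = C1 + C2*erfi(sqrt(7)*z/7)


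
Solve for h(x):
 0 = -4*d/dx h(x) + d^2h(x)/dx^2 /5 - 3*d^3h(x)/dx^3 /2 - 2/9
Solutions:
 h(x) = C1 - x/18 + (C2*sin(sqrt(599)*x/15) + C3*cos(sqrt(599)*x/15))*exp(x/15)


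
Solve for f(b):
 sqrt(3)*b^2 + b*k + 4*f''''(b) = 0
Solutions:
 f(b) = C1 + C2*b + C3*b^2 + C4*b^3 - sqrt(3)*b^6/1440 - b^5*k/480


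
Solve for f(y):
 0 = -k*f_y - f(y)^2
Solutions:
 f(y) = k/(C1*k + y)


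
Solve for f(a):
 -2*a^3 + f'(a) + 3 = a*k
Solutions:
 f(a) = C1 + a^4/2 + a^2*k/2 - 3*a


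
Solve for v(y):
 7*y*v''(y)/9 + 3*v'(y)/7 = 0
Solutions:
 v(y) = C1 + C2*y^(22/49)


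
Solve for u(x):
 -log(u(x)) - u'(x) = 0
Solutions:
 li(u(x)) = C1 - x


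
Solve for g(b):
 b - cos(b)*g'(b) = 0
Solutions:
 g(b) = C1 + Integral(b/cos(b), b)


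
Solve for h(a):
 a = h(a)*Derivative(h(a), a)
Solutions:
 h(a) = -sqrt(C1 + a^2)
 h(a) = sqrt(C1 + a^2)


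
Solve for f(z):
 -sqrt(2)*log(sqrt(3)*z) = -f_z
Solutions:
 f(z) = C1 + sqrt(2)*z*log(z) - sqrt(2)*z + sqrt(2)*z*log(3)/2


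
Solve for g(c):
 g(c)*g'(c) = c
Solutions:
 g(c) = -sqrt(C1 + c^2)
 g(c) = sqrt(C1 + c^2)


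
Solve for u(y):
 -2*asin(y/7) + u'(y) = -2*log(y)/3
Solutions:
 u(y) = C1 - 2*y*log(y)/3 + 2*y*asin(y/7) + 2*y/3 + 2*sqrt(49 - y^2)


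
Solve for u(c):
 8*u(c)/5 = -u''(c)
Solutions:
 u(c) = C1*sin(2*sqrt(10)*c/5) + C2*cos(2*sqrt(10)*c/5)


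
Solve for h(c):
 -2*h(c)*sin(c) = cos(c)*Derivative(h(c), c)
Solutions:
 h(c) = C1*cos(c)^2


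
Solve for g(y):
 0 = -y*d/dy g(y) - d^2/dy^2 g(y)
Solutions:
 g(y) = C1 + C2*erf(sqrt(2)*y/2)


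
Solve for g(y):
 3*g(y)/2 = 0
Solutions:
 g(y) = 0


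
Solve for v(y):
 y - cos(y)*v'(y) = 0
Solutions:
 v(y) = C1 + Integral(y/cos(y), y)


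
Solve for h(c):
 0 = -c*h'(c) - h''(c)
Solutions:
 h(c) = C1 + C2*erf(sqrt(2)*c/2)


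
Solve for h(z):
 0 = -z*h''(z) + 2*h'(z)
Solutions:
 h(z) = C1 + C2*z^3


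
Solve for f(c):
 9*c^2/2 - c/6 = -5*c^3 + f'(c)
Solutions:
 f(c) = C1 + 5*c^4/4 + 3*c^3/2 - c^2/12


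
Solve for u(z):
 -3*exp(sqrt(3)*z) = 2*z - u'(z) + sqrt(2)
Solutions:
 u(z) = C1 + z^2 + sqrt(2)*z + sqrt(3)*exp(sqrt(3)*z)


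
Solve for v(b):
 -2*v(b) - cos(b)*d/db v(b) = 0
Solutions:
 v(b) = C1*(sin(b) - 1)/(sin(b) + 1)


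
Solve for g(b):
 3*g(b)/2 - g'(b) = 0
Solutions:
 g(b) = C1*exp(3*b/2)


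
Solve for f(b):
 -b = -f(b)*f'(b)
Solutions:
 f(b) = -sqrt(C1 + b^2)
 f(b) = sqrt(C1 + b^2)


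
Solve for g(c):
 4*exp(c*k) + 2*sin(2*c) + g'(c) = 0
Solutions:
 g(c) = C1 + cos(2*c) - 4*exp(c*k)/k


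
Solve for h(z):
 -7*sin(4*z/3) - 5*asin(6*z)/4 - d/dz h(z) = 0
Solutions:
 h(z) = C1 - 5*z*asin(6*z)/4 - 5*sqrt(1 - 36*z^2)/24 + 21*cos(4*z/3)/4


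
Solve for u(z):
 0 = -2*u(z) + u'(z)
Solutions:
 u(z) = C1*exp(2*z)


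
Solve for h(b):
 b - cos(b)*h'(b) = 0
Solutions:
 h(b) = C1 + Integral(b/cos(b), b)


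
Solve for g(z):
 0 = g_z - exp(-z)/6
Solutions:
 g(z) = C1 - exp(-z)/6


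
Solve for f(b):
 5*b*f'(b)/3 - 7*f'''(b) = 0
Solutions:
 f(b) = C1 + Integral(C2*airyai(21^(2/3)*5^(1/3)*b/21) + C3*airybi(21^(2/3)*5^(1/3)*b/21), b)


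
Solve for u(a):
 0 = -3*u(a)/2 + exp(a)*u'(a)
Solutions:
 u(a) = C1*exp(-3*exp(-a)/2)


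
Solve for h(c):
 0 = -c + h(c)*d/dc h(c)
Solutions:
 h(c) = -sqrt(C1 + c^2)
 h(c) = sqrt(C1 + c^2)


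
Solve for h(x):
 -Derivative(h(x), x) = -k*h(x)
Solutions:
 h(x) = C1*exp(k*x)


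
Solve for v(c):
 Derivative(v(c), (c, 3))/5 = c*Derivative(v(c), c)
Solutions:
 v(c) = C1 + Integral(C2*airyai(5^(1/3)*c) + C3*airybi(5^(1/3)*c), c)


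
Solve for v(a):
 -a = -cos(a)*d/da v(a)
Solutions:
 v(a) = C1 + Integral(a/cos(a), a)


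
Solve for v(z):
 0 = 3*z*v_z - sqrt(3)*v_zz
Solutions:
 v(z) = C1 + C2*erfi(sqrt(2)*3^(1/4)*z/2)


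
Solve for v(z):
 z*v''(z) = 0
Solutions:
 v(z) = C1 + C2*z


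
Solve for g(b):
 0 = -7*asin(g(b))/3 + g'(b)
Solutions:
 Integral(1/asin(_y), (_y, g(b))) = C1 + 7*b/3


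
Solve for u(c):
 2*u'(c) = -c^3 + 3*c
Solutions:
 u(c) = C1 - c^4/8 + 3*c^2/4


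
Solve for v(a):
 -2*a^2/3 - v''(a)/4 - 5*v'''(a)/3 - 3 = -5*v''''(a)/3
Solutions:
 v(a) = C1 + C2*a + C3*exp(a*(5 - 2*sqrt(10))/10) + C4*exp(a*(5 + 2*sqrt(10))/10) - 2*a^4/9 + 160*a^3/27 - 3842*a^2/27


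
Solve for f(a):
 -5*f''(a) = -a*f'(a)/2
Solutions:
 f(a) = C1 + C2*erfi(sqrt(5)*a/10)


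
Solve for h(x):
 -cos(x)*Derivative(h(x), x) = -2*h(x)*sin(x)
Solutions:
 h(x) = C1/cos(x)^2


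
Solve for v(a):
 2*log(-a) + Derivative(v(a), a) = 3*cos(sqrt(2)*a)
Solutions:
 v(a) = C1 - 2*a*log(-a) + 2*a + 3*sqrt(2)*sin(sqrt(2)*a)/2


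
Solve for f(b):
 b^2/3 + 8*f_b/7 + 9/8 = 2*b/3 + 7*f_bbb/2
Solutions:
 f(b) = C1 + C2*exp(-4*b/7) + C3*exp(4*b/7) - 7*b^3/72 + 7*b^2/24 - 133*b/48


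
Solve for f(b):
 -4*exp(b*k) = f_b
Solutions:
 f(b) = C1 - 4*exp(b*k)/k


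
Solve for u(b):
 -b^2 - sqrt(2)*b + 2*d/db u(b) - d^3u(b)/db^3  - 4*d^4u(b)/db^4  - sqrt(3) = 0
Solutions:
 u(b) = C1 + C2*exp(-b*((12*sqrt(1290) + 431)^(-1/3) + 2 + (12*sqrt(1290) + 431)^(1/3))/24)*sin(sqrt(3)*b*(-(12*sqrt(1290) + 431)^(1/3) + (12*sqrt(1290) + 431)^(-1/3))/24) + C3*exp(-b*((12*sqrt(1290) + 431)^(-1/3) + 2 + (12*sqrt(1290) + 431)^(1/3))/24)*cos(sqrt(3)*b*(-(12*sqrt(1290) + 431)^(1/3) + (12*sqrt(1290) + 431)^(-1/3))/24) + C4*exp(b*(-1 + (12*sqrt(1290) + 431)^(-1/3) + (12*sqrt(1290) + 431)^(1/3))/12) + b^3/6 + sqrt(2)*b^2/4 + b/2 + sqrt(3)*b/2


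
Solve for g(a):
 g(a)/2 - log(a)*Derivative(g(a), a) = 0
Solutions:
 g(a) = C1*exp(li(a)/2)


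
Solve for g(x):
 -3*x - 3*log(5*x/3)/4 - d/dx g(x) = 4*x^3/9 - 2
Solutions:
 g(x) = C1 - x^4/9 - 3*x^2/2 - 3*x*log(x)/4 - 3*x*log(5)/4 + 3*x*log(3)/4 + 11*x/4


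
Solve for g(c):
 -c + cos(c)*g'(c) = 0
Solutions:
 g(c) = C1 + Integral(c/cos(c), c)


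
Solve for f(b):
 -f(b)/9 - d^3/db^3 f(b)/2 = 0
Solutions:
 f(b) = C3*exp(-6^(1/3)*b/3) + (C1*sin(2^(1/3)*3^(5/6)*b/6) + C2*cos(2^(1/3)*3^(5/6)*b/6))*exp(6^(1/3)*b/6)


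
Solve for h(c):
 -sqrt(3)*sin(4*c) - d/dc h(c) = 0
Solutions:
 h(c) = C1 + sqrt(3)*cos(4*c)/4


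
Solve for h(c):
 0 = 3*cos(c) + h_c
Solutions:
 h(c) = C1 - 3*sin(c)


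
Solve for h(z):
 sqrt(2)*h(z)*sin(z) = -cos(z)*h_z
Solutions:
 h(z) = C1*cos(z)^(sqrt(2))


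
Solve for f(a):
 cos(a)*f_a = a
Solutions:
 f(a) = C1 + Integral(a/cos(a), a)


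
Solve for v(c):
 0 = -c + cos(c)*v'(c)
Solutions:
 v(c) = C1 + Integral(c/cos(c), c)


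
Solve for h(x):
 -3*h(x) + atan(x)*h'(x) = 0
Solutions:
 h(x) = C1*exp(3*Integral(1/atan(x), x))


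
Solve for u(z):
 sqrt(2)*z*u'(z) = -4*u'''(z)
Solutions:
 u(z) = C1 + Integral(C2*airyai(-sqrt(2)*z/2) + C3*airybi(-sqrt(2)*z/2), z)


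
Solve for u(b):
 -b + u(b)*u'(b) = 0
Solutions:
 u(b) = -sqrt(C1 + b^2)
 u(b) = sqrt(C1 + b^2)


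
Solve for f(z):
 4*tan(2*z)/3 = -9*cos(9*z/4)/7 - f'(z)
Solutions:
 f(z) = C1 + 2*log(cos(2*z))/3 - 4*sin(9*z/4)/7


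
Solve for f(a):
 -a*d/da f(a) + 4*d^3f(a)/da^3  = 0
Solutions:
 f(a) = C1 + Integral(C2*airyai(2^(1/3)*a/2) + C3*airybi(2^(1/3)*a/2), a)


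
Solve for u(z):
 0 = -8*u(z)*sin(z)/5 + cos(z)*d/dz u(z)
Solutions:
 u(z) = C1/cos(z)^(8/5)


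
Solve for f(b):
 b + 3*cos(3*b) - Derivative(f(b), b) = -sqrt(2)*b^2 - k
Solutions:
 f(b) = C1 + sqrt(2)*b^3/3 + b^2/2 + b*k + sin(3*b)


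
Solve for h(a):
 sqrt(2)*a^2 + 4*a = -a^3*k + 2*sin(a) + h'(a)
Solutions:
 h(a) = C1 + a^4*k/4 + sqrt(2)*a^3/3 + 2*a^2 + 2*cos(a)


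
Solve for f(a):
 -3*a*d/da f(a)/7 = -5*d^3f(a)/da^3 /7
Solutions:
 f(a) = C1 + Integral(C2*airyai(3^(1/3)*5^(2/3)*a/5) + C3*airybi(3^(1/3)*5^(2/3)*a/5), a)


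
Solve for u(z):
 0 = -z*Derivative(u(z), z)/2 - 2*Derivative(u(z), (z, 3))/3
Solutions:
 u(z) = C1 + Integral(C2*airyai(-6^(1/3)*z/2) + C3*airybi(-6^(1/3)*z/2), z)


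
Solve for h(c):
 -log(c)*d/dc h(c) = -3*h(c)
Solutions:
 h(c) = C1*exp(3*li(c))


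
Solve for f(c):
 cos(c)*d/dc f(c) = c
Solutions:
 f(c) = C1 + Integral(c/cos(c), c)


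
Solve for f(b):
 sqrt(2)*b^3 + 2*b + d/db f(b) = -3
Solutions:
 f(b) = C1 - sqrt(2)*b^4/4 - b^2 - 3*b


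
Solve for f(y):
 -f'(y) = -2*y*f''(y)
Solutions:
 f(y) = C1 + C2*y^(3/2)


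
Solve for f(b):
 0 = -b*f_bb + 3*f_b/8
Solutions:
 f(b) = C1 + C2*b^(11/8)


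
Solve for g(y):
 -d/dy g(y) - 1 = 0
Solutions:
 g(y) = C1 - y


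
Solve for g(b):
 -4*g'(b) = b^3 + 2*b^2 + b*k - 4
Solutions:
 g(b) = C1 - b^4/16 - b^3/6 - b^2*k/8 + b


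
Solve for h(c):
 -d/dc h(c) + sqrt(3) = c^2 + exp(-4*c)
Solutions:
 h(c) = C1 - c^3/3 + sqrt(3)*c + exp(-4*c)/4


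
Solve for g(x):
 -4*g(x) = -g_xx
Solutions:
 g(x) = C1*exp(-2*x) + C2*exp(2*x)


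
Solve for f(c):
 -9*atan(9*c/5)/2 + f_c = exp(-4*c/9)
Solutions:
 f(c) = C1 + 9*c*atan(9*c/5)/2 - 5*log(81*c^2 + 25)/4 - 9*exp(-4*c/9)/4


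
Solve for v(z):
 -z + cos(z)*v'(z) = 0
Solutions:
 v(z) = C1 + Integral(z/cos(z), z)


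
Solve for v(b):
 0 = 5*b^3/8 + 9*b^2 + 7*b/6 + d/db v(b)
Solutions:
 v(b) = C1 - 5*b^4/32 - 3*b^3 - 7*b^2/12


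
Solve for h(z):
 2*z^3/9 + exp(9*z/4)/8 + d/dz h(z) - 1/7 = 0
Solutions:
 h(z) = C1 - z^4/18 + z/7 - exp(9*z/4)/18


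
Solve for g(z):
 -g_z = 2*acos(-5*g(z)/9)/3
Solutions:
 Integral(1/acos(-5*_y/9), (_y, g(z))) = C1 - 2*z/3


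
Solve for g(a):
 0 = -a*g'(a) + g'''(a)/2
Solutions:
 g(a) = C1 + Integral(C2*airyai(2^(1/3)*a) + C3*airybi(2^(1/3)*a), a)


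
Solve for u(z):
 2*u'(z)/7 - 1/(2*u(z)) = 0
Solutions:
 u(z) = -sqrt(C1 + 14*z)/2
 u(z) = sqrt(C1 + 14*z)/2


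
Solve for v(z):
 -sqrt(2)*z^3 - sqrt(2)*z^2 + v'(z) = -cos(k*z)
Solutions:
 v(z) = C1 + sqrt(2)*z^4/4 + sqrt(2)*z^3/3 - sin(k*z)/k


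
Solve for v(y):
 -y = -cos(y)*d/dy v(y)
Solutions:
 v(y) = C1 + Integral(y/cos(y), y)


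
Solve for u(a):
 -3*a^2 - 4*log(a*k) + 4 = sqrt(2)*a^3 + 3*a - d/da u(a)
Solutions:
 u(a) = C1 + sqrt(2)*a^4/4 + a^3 + 3*a^2/2 + 4*a*log(a*k) - 8*a


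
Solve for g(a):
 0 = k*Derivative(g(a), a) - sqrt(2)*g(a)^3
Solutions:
 g(a) = -sqrt(2)*sqrt(-k/(C1*k + sqrt(2)*a))/2
 g(a) = sqrt(2)*sqrt(-k/(C1*k + sqrt(2)*a))/2


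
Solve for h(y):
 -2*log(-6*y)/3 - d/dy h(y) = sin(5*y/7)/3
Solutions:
 h(y) = C1 - 2*y*log(-y)/3 - 2*y*log(6)/3 + 2*y/3 + 7*cos(5*y/7)/15


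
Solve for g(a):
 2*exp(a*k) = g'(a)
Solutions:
 g(a) = C1 + 2*exp(a*k)/k


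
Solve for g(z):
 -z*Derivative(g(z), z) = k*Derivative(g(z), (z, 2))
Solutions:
 g(z) = C1 + C2*sqrt(k)*erf(sqrt(2)*z*sqrt(1/k)/2)


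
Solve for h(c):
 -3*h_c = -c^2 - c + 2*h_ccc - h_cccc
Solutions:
 h(c) = C1 + C2*exp(c*(-2^(2/3)*(9*sqrt(113) + 97)^(1/3) - 8*2^(1/3)/(9*sqrt(113) + 97)^(1/3) + 8)/12)*sin(2^(1/3)*sqrt(3)*c*(-2^(1/3)*(9*sqrt(113) + 97)^(1/3) + 8/(9*sqrt(113) + 97)^(1/3))/12) + C3*exp(c*(-2^(2/3)*(9*sqrt(113) + 97)^(1/3) - 8*2^(1/3)/(9*sqrt(113) + 97)^(1/3) + 8)/12)*cos(2^(1/3)*sqrt(3)*c*(-2^(1/3)*(9*sqrt(113) + 97)^(1/3) + 8/(9*sqrt(113) + 97)^(1/3))/12) + C4*exp(c*(8*2^(1/3)/(9*sqrt(113) + 97)^(1/3) + 4 + 2^(2/3)*(9*sqrt(113) + 97)^(1/3))/6) + c^3/9 + c^2/6 - 4*c/9


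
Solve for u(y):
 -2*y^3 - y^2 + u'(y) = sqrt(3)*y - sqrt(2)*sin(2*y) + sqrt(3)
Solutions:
 u(y) = C1 + y^4/2 + y^3/3 + sqrt(3)*y^2/2 + sqrt(3)*y + sqrt(2)*cos(2*y)/2


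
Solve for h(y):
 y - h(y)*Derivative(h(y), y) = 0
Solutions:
 h(y) = -sqrt(C1 + y^2)
 h(y) = sqrt(C1 + y^2)


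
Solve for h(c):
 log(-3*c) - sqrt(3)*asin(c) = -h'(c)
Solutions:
 h(c) = C1 - c*log(-c) - c*log(3) + c + sqrt(3)*(c*asin(c) + sqrt(1 - c^2))


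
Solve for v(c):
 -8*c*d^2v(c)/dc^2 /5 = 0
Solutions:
 v(c) = C1 + C2*c


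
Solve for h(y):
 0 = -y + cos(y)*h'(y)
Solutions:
 h(y) = C1 + Integral(y/cos(y), y)


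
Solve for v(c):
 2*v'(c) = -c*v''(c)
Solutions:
 v(c) = C1 + C2/c


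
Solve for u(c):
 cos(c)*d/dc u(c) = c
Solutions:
 u(c) = C1 + Integral(c/cos(c), c)


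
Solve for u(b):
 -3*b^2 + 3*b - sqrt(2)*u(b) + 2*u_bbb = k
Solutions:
 u(b) = C3*exp(2^(5/6)*b/2) - 3*sqrt(2)*b^2/2 + 3*sqrt(2)*b/2 - sqrt(2)*k/2 + (C1*sin(2^(5/6)*sqrt(3)*b/4) + C2*cos(2^(5/6)*sqrt(3)*b/4))*exp(-2^(5/6)*b/4)


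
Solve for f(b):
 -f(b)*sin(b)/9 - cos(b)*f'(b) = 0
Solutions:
 f(b) = C1*cos(b)^(1/9)


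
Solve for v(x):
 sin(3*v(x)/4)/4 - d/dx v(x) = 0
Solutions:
 -x/4 + 2*log(cos(3*v(x)/4) - 1)/3 - 2*log(cos(3*v(x)/4) + 1)/3 = C1


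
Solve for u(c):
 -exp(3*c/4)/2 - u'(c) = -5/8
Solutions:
 u(c) = C1 + 5*c/8 - 2*exp(3*c/4)/3


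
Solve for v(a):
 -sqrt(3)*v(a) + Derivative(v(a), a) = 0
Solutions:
 v(a) = C1*exp(sqrt(3)*a)


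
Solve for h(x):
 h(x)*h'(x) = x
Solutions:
 h(x) = -sqrt(C1 + x^2)
 h(x) = sqrt(C1 + x^2)


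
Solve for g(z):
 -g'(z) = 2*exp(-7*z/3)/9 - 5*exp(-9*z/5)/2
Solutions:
 g(z) = C1 + 2*exp(-7*z/3)/21 - 25*exp(-9*z/5)/18


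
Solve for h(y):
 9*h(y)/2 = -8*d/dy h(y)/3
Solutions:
 h(y) = C1*exp(-27*y/16)


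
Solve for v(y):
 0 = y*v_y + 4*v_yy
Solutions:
 v(y) = C1 + C2*erf(sqrt(2)*y/4)


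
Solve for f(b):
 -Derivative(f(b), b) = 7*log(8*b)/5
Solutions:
 f(b) = C1 - 7*b*log(b)/5 - 21*b*log(2)/5 + 7*b/5


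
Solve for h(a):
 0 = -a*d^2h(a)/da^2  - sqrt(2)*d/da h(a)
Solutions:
 h(a) = C1 + C2*a^(1 - sqrt(2))


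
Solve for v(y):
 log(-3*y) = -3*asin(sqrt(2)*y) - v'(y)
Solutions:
 v(y) = C1 - y*log(-y) - 3*y*asin(sqrt(2)*y) - y*log(3) + y - 3*sqrt(2)*sqrt(1 - 2*y^2)/2


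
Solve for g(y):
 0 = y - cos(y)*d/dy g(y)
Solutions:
 g(y) = C1 + Integral(y/cos(y), y)


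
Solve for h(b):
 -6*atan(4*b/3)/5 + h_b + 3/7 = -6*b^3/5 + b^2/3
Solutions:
 h(b) = C1 - 3*b^4/10 + b^3/9 + 6*b*atan(4*b/3)/5 - 3*b/7 - 9*log(16*b^2 + 9)/20


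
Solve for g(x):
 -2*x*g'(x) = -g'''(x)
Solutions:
 g(x) = C1 + Integral(C2*airyai(2^(1/3)*x) + C3*airybi(2^(1/3)*x), x)


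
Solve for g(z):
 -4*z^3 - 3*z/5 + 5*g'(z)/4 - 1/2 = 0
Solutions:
 g(z) = C1 + 4*z^4/5 + 6*z^2/25 + 2*z/5


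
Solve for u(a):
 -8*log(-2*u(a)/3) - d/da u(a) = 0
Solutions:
 Integral(1/(log(-_y) - log(3) + log(2)), (_y, u(a)))/8 = C1 - a


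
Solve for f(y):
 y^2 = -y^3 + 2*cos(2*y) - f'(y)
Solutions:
 f(y) = C1 - y^4/4 - y^3/3 + sin(2*y)


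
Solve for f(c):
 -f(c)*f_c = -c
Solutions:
 f(c) = -sqrt(C1 + c^2)
 f(c) = sqrt(C1 + c^2)


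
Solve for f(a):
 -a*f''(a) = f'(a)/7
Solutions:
 f(a) = C1 + C2*a^(6/7)


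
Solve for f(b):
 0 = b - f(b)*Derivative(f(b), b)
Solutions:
 f(b) = -sqrt(C1 + b^2)
 f(b) = sqrt(C1 + b^2)


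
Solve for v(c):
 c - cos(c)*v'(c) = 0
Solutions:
 v(c) = C1 + Integral(c/cos(c), c)


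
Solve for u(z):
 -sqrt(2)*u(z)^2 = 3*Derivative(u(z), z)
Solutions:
 u(z) = 3/(C1 + sqrt(2)*z)


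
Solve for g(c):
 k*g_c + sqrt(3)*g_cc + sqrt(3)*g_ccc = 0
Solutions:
 g(c) = C1 + C2*exp(c*(sqrt(3)*sqrt(-4*sqrt(3)*k + 3) - 3)/6) + C3*exp(-c*(sqrt(3)*sqrt(-4*sqrt(3)*k + 3) + 3)/6)


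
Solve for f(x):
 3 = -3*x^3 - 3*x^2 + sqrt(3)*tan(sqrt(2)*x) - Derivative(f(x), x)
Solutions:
 f(x) = C1 - 3*x^4/4 - x^3 - 3*x - sqrt(6)*log(cos(sqrt(2)*x))/2


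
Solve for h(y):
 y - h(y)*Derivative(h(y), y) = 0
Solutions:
 h(y) = -sqrt(C1 + y^2)
 h(y) = sqrt(C1 + y^2)


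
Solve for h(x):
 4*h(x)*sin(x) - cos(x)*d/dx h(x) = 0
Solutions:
 h(x) = C1/cos(x)^4


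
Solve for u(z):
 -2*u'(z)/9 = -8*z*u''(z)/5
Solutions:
 u(z) = C1 + C2*z^(41/36)


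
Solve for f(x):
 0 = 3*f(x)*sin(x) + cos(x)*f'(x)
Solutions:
 f(x) = C1*cos(x)^3


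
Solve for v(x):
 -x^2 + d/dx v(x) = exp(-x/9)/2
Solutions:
 v(x) = C1 + x^3/3 - 9*exp(-x/9)/2


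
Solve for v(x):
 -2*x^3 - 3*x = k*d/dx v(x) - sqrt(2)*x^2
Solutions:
 v(x) = C1 - x^4/(2*k) + sqrt(2)*x^3/(3*k) - 3*x^2/(2*k)


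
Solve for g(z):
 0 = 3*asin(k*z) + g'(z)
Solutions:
 g(z) = C1 - 3*Piecewise((z*asin(k*z) + sqrt(-k^2*z^2 + 1)/k, Ne(k, 0)), (0, True))


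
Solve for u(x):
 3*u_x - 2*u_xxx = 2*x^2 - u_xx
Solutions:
 u(x) = C1 + C2*exp(-x) + C3*exp(3*x/2) + 2*x^3/9 - 2*x^2/9 + 28*x/27


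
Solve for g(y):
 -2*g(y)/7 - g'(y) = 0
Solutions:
 g(y) = C1*exp(-2*y/7)


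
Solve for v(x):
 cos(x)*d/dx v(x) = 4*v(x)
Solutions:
 v(x) = C1*(sin(x)^2 + 2*sin(x) + 1)/(sin(x)^2 - 2*sin(x) + 1)


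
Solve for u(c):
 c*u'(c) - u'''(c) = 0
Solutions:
 u(c) = C1 + Integral(C2*airyai(c) + C3*airybi(c), c)


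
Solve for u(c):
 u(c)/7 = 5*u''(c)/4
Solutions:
 u(c) = C1*exp(-2*sqrt(35)*c/35) + C2*exp(2*sqrt(35)*c/35)


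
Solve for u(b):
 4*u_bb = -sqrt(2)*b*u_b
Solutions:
 u(b) = C1 + C2*erf(2^(3/4)*b/4)


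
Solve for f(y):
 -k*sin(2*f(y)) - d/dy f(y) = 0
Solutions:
 f(y) = pi - acos((-C1 - exp(4*k*y))/(C1 - exp(4*k*y)))/2
 f(y) = acos((-C1 - exp(4*k*y))/(C1 - exp(4*k*y)))/2


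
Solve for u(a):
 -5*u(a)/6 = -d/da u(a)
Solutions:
 u(a) = C1*exp(5*a/6)


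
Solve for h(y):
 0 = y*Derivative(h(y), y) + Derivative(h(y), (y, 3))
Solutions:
 h(y) = C1 + Integral(C2*airyai(-y) + C3*airybi(-y), y)


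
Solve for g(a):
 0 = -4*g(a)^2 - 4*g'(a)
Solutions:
 g(a) = 1/(C1 + a)


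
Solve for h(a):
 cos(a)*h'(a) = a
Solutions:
 h(a) = C1 + Integral(a/cos(a), a)


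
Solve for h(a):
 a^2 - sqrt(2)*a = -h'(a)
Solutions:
 h(a) = C1 - a^3/3 + sqrt(2)*a^2/2


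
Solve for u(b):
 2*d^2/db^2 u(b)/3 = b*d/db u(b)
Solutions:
 u(b) = C1 + C2*erfi(sqrt(3)*b/2)


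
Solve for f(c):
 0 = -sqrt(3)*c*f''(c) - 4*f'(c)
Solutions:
 f(c) = C1 + C2*c^(1 - 4*sqrt(3)/3)


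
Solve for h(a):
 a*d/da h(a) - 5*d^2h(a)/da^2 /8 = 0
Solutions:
 h(a) = C1 + C2*erfi(2*sqrt(5)*a/5)


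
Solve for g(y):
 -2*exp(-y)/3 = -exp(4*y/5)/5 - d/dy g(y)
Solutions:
 g(y) = C1 - exp(4*y/5)/4 - 2*exp(-y)/3


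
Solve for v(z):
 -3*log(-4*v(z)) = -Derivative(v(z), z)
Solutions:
 -Integral(1/(log(-_y) + 2*log(2)), (_y, v(z)))/3 = C1 - z


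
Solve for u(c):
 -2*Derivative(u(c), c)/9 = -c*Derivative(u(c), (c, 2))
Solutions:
 u(c) = C1 + C2*c^(11/9)


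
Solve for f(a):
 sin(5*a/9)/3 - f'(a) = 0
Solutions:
 f(a) = C1 - 3*cos(5*a/9)/5


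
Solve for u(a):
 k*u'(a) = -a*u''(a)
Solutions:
 u(a) = C1 + a^(1 - re(k))*(C2*sin(log(a)*Abs(im(k))) + C3*cos(log(a)*im(k)))


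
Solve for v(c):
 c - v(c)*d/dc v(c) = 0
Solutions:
 v(c) = -sqrt(C1 + c^2)
 v(c) = sqrt(C1 + c^2)


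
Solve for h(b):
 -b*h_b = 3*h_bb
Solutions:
 h(b) = C1 + C2*erf(sqrt(6)*b/6)


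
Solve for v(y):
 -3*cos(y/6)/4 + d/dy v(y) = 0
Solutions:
 v(y) = C1 + 9*sin(y/6)/2


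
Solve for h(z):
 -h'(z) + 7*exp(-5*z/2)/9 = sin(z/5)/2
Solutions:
 h(z) = C1 + 5*cos(z/5)/2 - 14*exp(-5*z/2)/45


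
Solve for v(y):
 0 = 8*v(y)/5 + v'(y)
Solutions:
 v(y) = C1*exp(-8*y/5)


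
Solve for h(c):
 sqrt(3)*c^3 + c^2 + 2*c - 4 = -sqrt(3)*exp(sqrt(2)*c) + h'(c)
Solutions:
 h(c) = C1 + sqrt(3)*c^4/4 + c^3/3 + c^2 - 4*c + sqrt(6)*exp(sqrt(2)*c)/2


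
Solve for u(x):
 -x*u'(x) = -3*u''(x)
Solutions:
 u(x) = C1 + C2*erfi(sqrt(6)*x/6)


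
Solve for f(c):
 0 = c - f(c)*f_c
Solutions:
 f(c) = -sqrt(C1 + c^2)
 f(c) = sqrt(C1 + c^2)


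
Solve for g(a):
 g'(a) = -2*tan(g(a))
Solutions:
 g(a) = pi - asin(C1*exp(-2*a))
 g(a) = asin(C1*exp(-2*a))


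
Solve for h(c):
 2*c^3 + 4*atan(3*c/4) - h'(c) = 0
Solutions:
 h(c) = C1 + c^4/2 + 4*c*atan(3*c/4) - 8*log(9*c^2 + 16)/3


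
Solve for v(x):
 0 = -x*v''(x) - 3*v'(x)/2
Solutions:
 v(x) = C1 + C2/sqrt(x)


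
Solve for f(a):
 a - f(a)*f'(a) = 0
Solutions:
 f(a) = -sqrt(C1 + a^2)
 f(a) = sqrt(C1 + a^2)


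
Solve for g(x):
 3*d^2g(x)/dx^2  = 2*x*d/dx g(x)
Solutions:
 g(x) = C1 + C2*erfi(sqrt(3)*x/3)


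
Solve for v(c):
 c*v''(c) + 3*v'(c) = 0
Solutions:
 v(c) = C1 + C2/c^2


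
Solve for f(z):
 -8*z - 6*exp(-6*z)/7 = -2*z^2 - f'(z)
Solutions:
 f(z) = C1 - 2*z^3/3 + 4*z^2 - exp(-6*z)/7


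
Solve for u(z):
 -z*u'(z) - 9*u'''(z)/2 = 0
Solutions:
 u(z) = C1 + Integral(C2*airyai(-6^(1/3)*z/3) + C3*airybi(-6^(1/3)*z/3), z)


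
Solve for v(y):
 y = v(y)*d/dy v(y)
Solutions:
 v(y) = -sqrt(C1 + y^2)
 v(y) = sqrt(C1 + y^2)


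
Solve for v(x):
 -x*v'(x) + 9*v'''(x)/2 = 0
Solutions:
 v(x) = C1 + Integral(C2*airyai(6^(1/3)*x/3) + C3*airybi(6^(1/3)*x/3), x)


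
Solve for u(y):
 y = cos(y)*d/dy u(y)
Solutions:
 u(y) = C1 + Integral(y/cos(y), y)


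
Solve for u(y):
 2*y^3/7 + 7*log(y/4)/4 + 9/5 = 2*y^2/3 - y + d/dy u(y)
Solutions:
 u(y) = C1 + y^4/14 - 2*y^3/9 + y^2/2 + 7*y*log(y)/4 - 7*y*log(2)/2 + y/20


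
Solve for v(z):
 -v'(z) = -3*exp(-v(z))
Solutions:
 v(z) = log(C1 + 3*z)


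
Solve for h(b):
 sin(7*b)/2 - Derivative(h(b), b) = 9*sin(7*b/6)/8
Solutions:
 h(b) = C1 + 27*cos(7*b/6)/28 - cos(7*b)/14


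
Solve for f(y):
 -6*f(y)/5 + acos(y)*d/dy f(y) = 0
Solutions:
 f(y) = C1*exp(6*Integral(1/acos(y), y)/5)


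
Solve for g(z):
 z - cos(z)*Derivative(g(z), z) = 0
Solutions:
 g(z) = C1 + Integral(z/cos(z), z)


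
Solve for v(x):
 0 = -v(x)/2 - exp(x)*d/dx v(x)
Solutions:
 v(x) = C1*exp(exp(-x)/2)


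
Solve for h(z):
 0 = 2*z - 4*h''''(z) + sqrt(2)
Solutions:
 h(z) = C1 + C2*z + C3*z^2 + C4*z^3 + z^5/240 + sqrt(2)*z^4/96


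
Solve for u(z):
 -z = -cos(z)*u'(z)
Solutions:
 u(z) = C1 + Integral(z/cos(z), z)


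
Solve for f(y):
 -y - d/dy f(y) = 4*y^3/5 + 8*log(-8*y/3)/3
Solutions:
 f(y) = C1 - y^4/5 - y^2/2 - 8*y*log(-y)/3 + y*(-8*log(2) + 8/3 + 8*log(3)/3)


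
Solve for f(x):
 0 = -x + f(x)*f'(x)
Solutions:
 f(x) = -sqrt(C1 + x^2)
 f(x) = sqrt(C1 + x^2)


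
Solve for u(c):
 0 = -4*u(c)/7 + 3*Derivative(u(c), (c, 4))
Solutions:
 u(c) = C1*exp(-sqrt(2)*21^(3/4)*c/21) + C2*exp(sqrt(2)*21^(3/4)*c/21) + C3*sin(sqrt(2)*21^(3/4)*c/21) + C4*cos(sqrt(2)*21^(3/4)*c/21)


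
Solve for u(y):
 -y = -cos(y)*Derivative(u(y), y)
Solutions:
 u(y) = C1 + Integral(y/cos(y), y)


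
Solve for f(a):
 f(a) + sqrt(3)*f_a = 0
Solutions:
 f(a) = C1*exp(-sqrt(3)*a/3)


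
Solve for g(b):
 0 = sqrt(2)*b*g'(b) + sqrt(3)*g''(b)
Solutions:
 g(b) = C1 + C2*erf(6^(3/4)*b/6)


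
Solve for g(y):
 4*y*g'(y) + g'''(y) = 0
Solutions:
 g(y) = C1 + Integral(C2*airyai(-2^(2/3)*y) + C3*airybi(-2^(2/3)*y), y)


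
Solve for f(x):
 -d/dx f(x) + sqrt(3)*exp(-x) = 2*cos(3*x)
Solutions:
 f(x) = C1 - 2*sin(3*x)/3 - sqrt(3)*exp(-x)


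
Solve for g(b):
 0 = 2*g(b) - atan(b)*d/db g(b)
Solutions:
 g(b) = C1*exp(2*Integral(1/atan(b), b))


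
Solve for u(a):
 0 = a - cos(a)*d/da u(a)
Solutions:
 u(a) = C1 + Integral(a/cos(a), a)


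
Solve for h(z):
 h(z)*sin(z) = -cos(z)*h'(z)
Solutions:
 h(z) = C1*cos(z)


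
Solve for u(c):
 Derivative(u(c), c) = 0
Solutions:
 u(c) = C1


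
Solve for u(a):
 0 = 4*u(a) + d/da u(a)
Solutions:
 u(a) = C1*exp(-4*a)


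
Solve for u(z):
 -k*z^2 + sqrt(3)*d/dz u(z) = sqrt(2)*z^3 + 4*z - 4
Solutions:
 u(z) = C1 + sqrt(3)*k*z^3/9 + sqrt(6)*z^4/12 + 2*sqrt(3)*z^2/3 - 4*sqrt(3)*z/3


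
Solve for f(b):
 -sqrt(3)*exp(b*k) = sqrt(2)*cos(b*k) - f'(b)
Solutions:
 f(b) = C1 + sqrt(3)*exp(b*k)/k + sqrt(2)*sin(b*k)/k


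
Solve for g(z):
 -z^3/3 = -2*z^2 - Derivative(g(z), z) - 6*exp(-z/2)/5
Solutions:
 g(z) = C1 + z^4/12 - 2*z^3/3 + 12*exp(-z/2)/5


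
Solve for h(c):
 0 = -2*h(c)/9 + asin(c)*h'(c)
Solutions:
 h(c) = C1*exp(2*Integral(1/asin(c), c)/9)


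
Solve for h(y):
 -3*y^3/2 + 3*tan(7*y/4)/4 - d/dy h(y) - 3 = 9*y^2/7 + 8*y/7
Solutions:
 h(y) = C1 - 3*y^4/8 - 3*y^3/7 - 4*y^2/7 - 3*y - 3*log(cos(7*y/4))/7


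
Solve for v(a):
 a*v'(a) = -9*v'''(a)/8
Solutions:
 v(a) = C1 + Integral(C2*airyai(-2*3^(1/3)*a/3) + C3*airybi(-2*3^(1/3)*a/3), a)
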